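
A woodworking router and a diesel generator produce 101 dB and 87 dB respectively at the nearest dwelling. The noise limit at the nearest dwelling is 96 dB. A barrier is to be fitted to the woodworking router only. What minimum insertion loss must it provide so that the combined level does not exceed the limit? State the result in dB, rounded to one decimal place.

5.6 dB

Fixed contribution from the other source: Σ 10^(L/10) = 10^(87/10) = 5.012e+08 (87.00 dB).
To meet 96 dB overall, the treated woodworking router may contribute at most 10^(96/10) − 5.012e+08 = 3.480e+09, i.e. 95.42 dB.
So the woodworking router must be reduced from 101 to 95.42 dB: IL = 5.58 dB.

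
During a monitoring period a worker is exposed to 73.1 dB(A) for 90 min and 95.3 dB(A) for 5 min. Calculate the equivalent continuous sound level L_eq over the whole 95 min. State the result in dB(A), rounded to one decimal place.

The energy average is taken in the linear domain: L_eq = 10·log₁₀[(Σ tᵢ·10^(Lᵢ/10))/T], T = 95 min.
Σ tᵢ·10^(Lᵢ/10) = 90·10^(73.1/10) + 5·10^(95.3/10) = 1.878e+10.
L_eq = 10·log₁₀(1.878e+10/95) = 82.96 dB(A).

83.0 dB(A)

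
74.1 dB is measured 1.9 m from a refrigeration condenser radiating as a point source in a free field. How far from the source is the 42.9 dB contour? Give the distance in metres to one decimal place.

The 31.2 dB drop corresponds to a distance ratio of 10^(31.2/20) for a point source.
r₂ = 1.9·10^((74.1−42.9)/20) = 1.9·10^(31.2/20) = 68.98 m.

69.0 m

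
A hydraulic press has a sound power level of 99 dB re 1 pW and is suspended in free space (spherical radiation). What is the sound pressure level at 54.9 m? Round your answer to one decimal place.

53.2 dB

The power spreads over a sphere of area 4π·r², so L_p = L_w − 10·log₁₀(4π·r²).
4π·r² = 3.788e+04 m², 10·log₁₀ of that is 45.784 dB.
L_p = 99 − 45.784 = 53.22 dB.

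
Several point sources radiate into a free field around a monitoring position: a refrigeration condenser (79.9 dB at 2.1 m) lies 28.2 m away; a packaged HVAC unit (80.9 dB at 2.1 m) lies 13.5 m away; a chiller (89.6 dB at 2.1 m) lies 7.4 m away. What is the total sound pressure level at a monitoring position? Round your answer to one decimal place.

Propagate each source to the receiver with L = L_ref − 20·log₁₀(r/r_ref), then add intensities.
refrigeration condenser: 79.9 − 20·log₁₀(28.2/2.1) = 79.9 − 22.56 = 57.34 dB.
packaged HVAC unit: 80.9 − 20·log₁₀(13.5/2.1) = 80.9 − 16.16 = 64.74 dB.
chiller: 89.6 − 20·log₁₀(7.4/2.1) = 89.6 − 10.94 = 78.66 dB.
Σ 10^(L/10) = 7.697e+07 → L_total = 10·log₁₀(7.697e+07) = 78.86 dB.

78.9 dB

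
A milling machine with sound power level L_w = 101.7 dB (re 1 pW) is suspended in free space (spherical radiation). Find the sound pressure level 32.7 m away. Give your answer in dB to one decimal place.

60.4 dB

The power spreads over a sphere of area 4π·r², so L_p = L_w − 10·log₁₀(4π·r²).
4π·r² = 1.344e+04 m², 10·log₁₀ of that is 41.283 dB.
L_p = 101.7 − 41.283 = 60.42 dB.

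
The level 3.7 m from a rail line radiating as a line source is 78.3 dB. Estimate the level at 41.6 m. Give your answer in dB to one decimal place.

For a line source, L₂ = L₁ − 10·log₁₀(r₂/r₁).
L₂ = 78.3 − 10·log₁₀(41.6/3.7) = 78.3 − 10.509 = 67.79 dB.

67.8 dB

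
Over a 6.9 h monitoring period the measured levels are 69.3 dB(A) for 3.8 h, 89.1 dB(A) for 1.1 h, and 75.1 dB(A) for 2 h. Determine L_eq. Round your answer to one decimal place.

The energy average is taken in the linear domain: L_eq = 10·log₁₀[(Σ tᵢ·10^(Lᵢ/10))/T], T = 6.9 h.
Σ tᵢ·10^(Lᵢ/10) = 3.8·10^(69.3/10) + 1.1·10^(89.1/10) + 2·10^(75.1/10) = 9.912e+08.
L_eq = 10·log₁₀(9.912e+08/6.9) = 81.57 dB(A).

81.6 dB(A)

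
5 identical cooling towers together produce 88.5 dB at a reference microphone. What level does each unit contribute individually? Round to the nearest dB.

Dividing the total intensity by 5 lowers the level by 10·log₁₀ 5 = 6.990 dB: L₁ = 88.5 − 6.990.

82 dB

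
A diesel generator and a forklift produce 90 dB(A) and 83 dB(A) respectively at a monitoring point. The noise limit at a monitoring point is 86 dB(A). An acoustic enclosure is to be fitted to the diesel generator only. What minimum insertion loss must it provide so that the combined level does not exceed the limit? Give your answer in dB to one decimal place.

Fixed contribution from the other source: Σ 10^(L/10) = 10^(83/10) = 1.995e+08 (83.00 dB(A)).
The limit corresponds to 10^(86/10) = 3.981e+08; subtracting the fixed part leaves 1.986e+08 for the diesel generator, i.e. 82.98 dB(A).
So the diesel generator must be reduced from 90 to 82.98 dB(A): IL = 7.02 dB.

7.0 dB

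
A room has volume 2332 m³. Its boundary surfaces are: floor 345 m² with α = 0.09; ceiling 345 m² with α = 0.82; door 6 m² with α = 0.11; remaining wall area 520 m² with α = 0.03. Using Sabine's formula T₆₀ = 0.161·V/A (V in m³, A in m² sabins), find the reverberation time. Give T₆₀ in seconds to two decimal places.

1.14 s

A = Σ Sᵢαᵢ = 345·0.09 + 345·0.82 + 6·0.11 + 520·0.03 = 330.21 m².
T₆₀ = 0.161·V/A = 0.161·2332/330.21 = 1.137 s.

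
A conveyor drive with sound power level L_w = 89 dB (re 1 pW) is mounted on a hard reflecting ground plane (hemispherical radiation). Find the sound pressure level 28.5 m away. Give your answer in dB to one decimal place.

Free-field hemispherical radiation: L_p = L_w − 10·log₁₀(2π·r²), r = 28.5 m.
2π·r² = 5104 m², 10·log₁₀ of that is 37.079 dB.
L_p = 89 − 37.079 = 51.92 dB.

51.9 dB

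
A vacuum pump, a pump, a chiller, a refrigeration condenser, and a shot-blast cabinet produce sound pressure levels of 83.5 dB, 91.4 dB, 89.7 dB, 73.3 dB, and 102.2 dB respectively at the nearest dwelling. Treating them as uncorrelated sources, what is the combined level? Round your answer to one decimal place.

102.8 dB

Incoherent sources combine by intensity addition: L_total = 10·log₁₀(Σ 10^(L_i/10)).
Σ 10^(L/10) = 10^(83.5/10) + 10^(91.4/10) + 10^(89.7/10) + 10^(73.3/10) + 10^(102.2/10) = 1.915e+10.
L_total = 10·log₁₀(1.915e+10) = 102.82 dB.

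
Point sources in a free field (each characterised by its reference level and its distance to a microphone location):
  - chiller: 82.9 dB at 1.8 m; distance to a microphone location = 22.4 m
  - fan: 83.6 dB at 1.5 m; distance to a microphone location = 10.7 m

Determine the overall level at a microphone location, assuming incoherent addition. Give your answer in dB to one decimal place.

First find each source's level at the receiver (point-source: −20·log₁₀(r/r_ref)), then combine on an intensity basis.
chiller: 82.9 − 20·log₁₀(22.4/1.8) = 82.9 − 21.90 = 61.00 dB.
fan: 83.6 − 20·log₁₀(10.7/1.5) = 83.6 − 17.07 = 66.53 dB.
Σ 10^(L/10) = 5.761e+06 → L_total = 10·log₁₀(5.761e+06) = 67.61 dB.

67.6 dB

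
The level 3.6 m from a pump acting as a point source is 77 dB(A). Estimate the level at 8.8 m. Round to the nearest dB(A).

69 dB(A)

Point-source attenuation: ΔL = 20·log₁₀(r₂/r₁) = 20·log₁₀(8.8/3.6) = 7.764 dB.
L₂ = 77 − 20·log₁₀(8.8/3.6) = 77 − 7.764 = 69.24 dB(A).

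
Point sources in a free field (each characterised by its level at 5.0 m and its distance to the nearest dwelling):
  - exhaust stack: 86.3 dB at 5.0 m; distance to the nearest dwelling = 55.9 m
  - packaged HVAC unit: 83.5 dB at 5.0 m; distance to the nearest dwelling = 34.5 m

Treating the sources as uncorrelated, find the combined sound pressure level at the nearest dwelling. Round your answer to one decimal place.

69.1 dB

Propagate each source to the receiver with L = L_ref − 20·log₁₀(r/r_ref), then add intensities.
exhaust stack: 86.3 − 20·log₁₀(55.9/5.0) = 86.3 − 20.97 = 65.33 dB.
packaged HVAC unit: 83.5 − 20·log₁₀(34.5/5.0) = 83.5 − 16.78 = 66.72 dB.
Σ 10^(L/10) = 8.115e+06 → L_total = 10·log₁₀(8.115e+06) = 69.09 dB.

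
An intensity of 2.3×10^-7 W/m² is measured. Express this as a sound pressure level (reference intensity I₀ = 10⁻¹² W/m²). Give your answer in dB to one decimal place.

53.6 dB

I/I₀ = 2.3×10^-7/10⁻¹² = 2.3×10^5, and L = 10·log₁₀(I/I₀).
L = 10·(0.3617 + 5) = 53.62 dB.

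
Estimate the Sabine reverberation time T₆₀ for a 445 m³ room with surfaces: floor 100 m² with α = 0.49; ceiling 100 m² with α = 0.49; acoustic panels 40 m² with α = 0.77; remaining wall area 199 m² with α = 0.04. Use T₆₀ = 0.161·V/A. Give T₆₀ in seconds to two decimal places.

A = Σ Sᵢαᵢ = 100·0.49 + 100·0.49 + 40·0.77 + 199·0.04 = 136.76 m².
T₆₀ = 0.161 × 445 / 136.76 = 0.524 s.

0.52 s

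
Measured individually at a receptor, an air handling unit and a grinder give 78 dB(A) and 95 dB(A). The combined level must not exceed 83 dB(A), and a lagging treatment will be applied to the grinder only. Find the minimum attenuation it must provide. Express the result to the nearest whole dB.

14 dB

The untreated sources together contribute 10^(78/10) = 6.310e+07, i.e. 78.00 dB(A).
To meet 83 dB(A) overall, the treated grinder may contribute at most 10^(83/10) − 6.310e+07 = 1.364e+08, i.e. 81.35 dB(A).
Required insertion loss = 95 − 81.35 = 13.65 dB.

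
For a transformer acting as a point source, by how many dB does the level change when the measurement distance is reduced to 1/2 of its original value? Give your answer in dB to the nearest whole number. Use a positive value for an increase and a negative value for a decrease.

+6 dB

A point source loses 6 dB per doubling of distance; generally ΔL = −20·log₁₀(r₂/r₁).
ΔL = −20·log₁₀(0.5) = +6.02 dB.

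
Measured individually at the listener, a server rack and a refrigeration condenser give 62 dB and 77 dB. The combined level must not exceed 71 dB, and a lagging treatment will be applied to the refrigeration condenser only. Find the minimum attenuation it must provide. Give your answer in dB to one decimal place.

6.6 dB

Fixed contribution from the other source: Σ 10^(L/10) = 10^(62/10) = 1.585e+06 (62.00 dB).
To meet 71 dB overall, the treated refrigeration condenser may contribute at most 10^(71/10) − 1.585e+06 = 1.100e+07, i.e. 70.42 dB.
So the refrigeration condenser must be reduced from 77 to 70.42 dB: IL = 6.58 dB.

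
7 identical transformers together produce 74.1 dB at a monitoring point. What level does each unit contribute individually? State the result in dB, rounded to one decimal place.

Dividing the total intensity by 7 lowers the level by 10·log₁₀ 7 = 8.451 dB: L₁ = 74.1 − 8.451.

65.6 dB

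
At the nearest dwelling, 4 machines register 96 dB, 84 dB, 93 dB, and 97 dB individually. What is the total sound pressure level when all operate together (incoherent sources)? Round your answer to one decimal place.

100.5 dB

For uncorrelated sources the intensities add, so convert each level to linear form, sum, and take 10·log₁₀ of the total.
Σ 10^(L/10) = 10^(96/10) + 10^(84/10) + 10^(93/10) + 10^(97/10) = 1.124e+10.
L_total = 10·log₁₀(1.124e+10) = 100.51 dB.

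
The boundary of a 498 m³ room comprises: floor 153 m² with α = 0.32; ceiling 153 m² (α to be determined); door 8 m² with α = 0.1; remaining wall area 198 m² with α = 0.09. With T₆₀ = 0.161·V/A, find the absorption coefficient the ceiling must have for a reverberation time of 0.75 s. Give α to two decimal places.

Required total absorption A = 0.161·498/0.75 = 106.90 m².
Absorption from the other surfaces = 153·0.32 + 8·0.1 + 198·0.09 = 67.58 m², so the ceiling must supply 39.32 m² over 153 m².
α = 39.32/153 = 0.257.

0.26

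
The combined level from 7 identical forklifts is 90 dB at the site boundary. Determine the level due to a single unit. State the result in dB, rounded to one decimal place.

81.5 dB

Dividing the total intensity by 7 lowers the level by 10·log₁₀ 7 = 8.451 dB: L₁ = 90 − 8.451.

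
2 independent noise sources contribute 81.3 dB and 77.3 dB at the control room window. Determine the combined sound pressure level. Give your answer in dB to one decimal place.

Incoherent sources combine by intensity addition: L_total = 10·log₁₀(Σ 10^(L_i/10)).
Σ 10^(L/10) = 10^(81.3/10) + 10^(77.3/10) = 1.886e+08.
L_total = 10·log₁₀(1.886e+08) = 82.76 dB.

82.8 dB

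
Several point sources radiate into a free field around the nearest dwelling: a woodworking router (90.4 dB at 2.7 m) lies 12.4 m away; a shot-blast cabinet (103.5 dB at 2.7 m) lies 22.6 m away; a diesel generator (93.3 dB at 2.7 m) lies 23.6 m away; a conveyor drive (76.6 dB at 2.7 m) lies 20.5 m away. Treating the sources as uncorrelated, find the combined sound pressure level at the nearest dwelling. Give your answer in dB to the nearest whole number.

86 dB

Propagate each source to the receiver with L = L_ref − 20·log₁₀(r/r_ref), then add intensities.
woodworking router: 90.4 − 20·log₁₀(12.4/2.7) = 90.4 − 13.24 = 77.16 dB.
shot-blast cabinet: 103.5 − 20·log₁₀(22.6/2.7) = 103.5 − 18.45 = 85.05 dB.
diesel generator: 93.3 − 20·log₁₀(23.6/2.7) = 93.3 − 18.83 = 74.47 dB.
conveyor drive: 76.6 − 20·log₁₀(20.5/2.7) = 76.6 − 17.61 = 58.99 dB.
Σ 10^(L/10) = 4.003e+08 → L_total = 10·log₁₀(4.003e+08) = 86.02 dB.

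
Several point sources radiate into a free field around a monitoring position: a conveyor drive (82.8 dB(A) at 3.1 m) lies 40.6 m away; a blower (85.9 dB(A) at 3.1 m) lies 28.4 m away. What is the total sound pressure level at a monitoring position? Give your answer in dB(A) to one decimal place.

67.6 dB(A)

Propagate each source to the receiver with L = L_ref − 20·log₁₀(r/r_ref), then add intensities.
conveyor drive: 82.8 − 20·log₁₀(40.6/3.1) = 82.8 − 22.34 = 60.46 dB(A).
blower: 85.9 − 20·log₁₀(28.4/3.1) = 85.9 − 19.24 = 66.66 dB(A).
Σ 10^(L/10) = 5.746e+06 → L_total = 10·log₁₀(5.746e+06) = 67.59 dB(A).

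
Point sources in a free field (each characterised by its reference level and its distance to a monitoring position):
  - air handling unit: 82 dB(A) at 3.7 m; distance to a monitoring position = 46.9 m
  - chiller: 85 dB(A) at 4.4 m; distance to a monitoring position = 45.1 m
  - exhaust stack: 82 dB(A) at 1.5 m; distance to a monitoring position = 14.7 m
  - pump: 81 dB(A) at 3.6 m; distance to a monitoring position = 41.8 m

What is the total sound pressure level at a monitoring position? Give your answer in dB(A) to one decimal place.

68.2 dB(A)

Apply inverse-square spreading to bring every level to the receiver, then sum 10^(L/10).
air handling unit: 82 − 20·log₁₀(46.9/3.7) = 82 − 22.06 = 59.94 dB(A).
chiller: 85 − 20·log₁₀(45.1/4.4) = 85 − 20.21 = 64.79 dB(A).
exhaust stack: 82 − 20·log₁₀(14.7/1.5) = 82 − 19.82 = 62.18 dB(A).
pump: 81 − 20·log₁₀(41.8/3.6) = 81 − 21.30 = 59.70 dB(A).
Σ 10^(L/10) = 6.580e+06 → L_total = 10·log₁₀(6.580e+06) = 68.18 dB(A).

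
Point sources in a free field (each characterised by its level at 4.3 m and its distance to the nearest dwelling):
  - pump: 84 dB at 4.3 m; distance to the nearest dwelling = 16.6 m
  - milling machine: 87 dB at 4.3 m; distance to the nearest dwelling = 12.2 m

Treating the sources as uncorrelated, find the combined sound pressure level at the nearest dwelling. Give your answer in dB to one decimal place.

Propagate each source to the receiver with L = L_ref − 20·log₁₀(r/r_ref), then add intensities.
pump: 84 − 20·log₁₀(16.6/4.3) = 84 − 11.73 = 72.27 dB.
milling machine: 87 − 20·log₁₀(12.2/4.3) = 87 − 9.06 = 77.94 dB.
Σ 10^(L/10) = 7.912e+07 → L_total = 10·log₁₀(7.912e+07) = 78.98 dB.

79.0 dB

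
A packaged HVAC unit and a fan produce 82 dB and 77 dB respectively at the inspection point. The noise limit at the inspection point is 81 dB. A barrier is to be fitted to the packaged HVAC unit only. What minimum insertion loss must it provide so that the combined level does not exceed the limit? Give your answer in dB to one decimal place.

3.2 dB

Fixed contribution from the other source: Σ 10^(L/10) = 10^(77/10) = 5.012e+07 (77.00 dB).
To meet 81 dB overall, the treated packaged HVAC unit may contribute at most 10^(81/10) − 5.012e+07 = 7.577e+07, i.e. 78.80 dB.
So the packaged HVAC unit must be reduced from 82 to 78.80 dB: IL = 3.20 dB.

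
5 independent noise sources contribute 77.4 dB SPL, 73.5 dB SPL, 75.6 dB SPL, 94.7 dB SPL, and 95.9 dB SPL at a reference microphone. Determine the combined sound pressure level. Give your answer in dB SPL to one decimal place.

For uncorrelated sources the intensities add, so convert each level to linear form, sum, and take 10·log₁₀ of the total.
Σ 10^(L/10) = 10^(77.4/10) + 10^(73.5/10) + 10^(75.6/10) + 10^(94.7/10) + 10^(95.9/10) = 6.955e+09.
L_total = 10·log₁₀(6.955e+09) = 98.42 dB SPL.

98.4 dB SPL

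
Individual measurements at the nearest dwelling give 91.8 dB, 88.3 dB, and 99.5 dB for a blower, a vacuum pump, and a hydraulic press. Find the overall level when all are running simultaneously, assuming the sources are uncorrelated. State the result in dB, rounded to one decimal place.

Incoherent sources combine by intensity addition: L_total = 10·log₁₀(Σ 10^(L_i/10)).
Σ 10^(L/10) = 10^(91.8/10) + 10^(88.3/10) + 10^(99.5/10) = 1.110e+10.
L_total = 10·log₁₀(1.110e+10) = 100.45 dB.

100.5 dB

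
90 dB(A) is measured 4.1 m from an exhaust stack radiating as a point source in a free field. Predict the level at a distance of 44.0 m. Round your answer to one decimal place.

69.4 dB(A)

For a point source, L₂ = L₁ − 20·log₁₀(r₂/r₁).
L₂ = 90 − 20·log₁₀(44.0/4.1) = 90 − 20.613 = 69.39 dB(A).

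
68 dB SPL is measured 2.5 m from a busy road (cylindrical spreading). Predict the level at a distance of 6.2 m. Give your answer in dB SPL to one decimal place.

Cylindrical spreading from a line source gives a 10·log₁₀(r₂/r₁) drop.
L₂ = 68 − 10·log₁₀(6.2/2.5) = 68 − 3.945 = 64.06 dB SPL.

64.1 dB SPL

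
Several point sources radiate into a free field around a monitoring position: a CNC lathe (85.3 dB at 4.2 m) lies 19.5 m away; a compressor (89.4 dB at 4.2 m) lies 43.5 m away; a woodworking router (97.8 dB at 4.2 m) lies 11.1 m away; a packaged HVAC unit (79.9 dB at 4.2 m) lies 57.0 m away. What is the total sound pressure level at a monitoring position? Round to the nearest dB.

Apply inverse-square spreading to bring every level to the receiver, then sum 10^(L/10).
CNC lathe: 85.3 − 20·log₁₀(19.5/4.2) = 85.3 − 13.34 = 71.96 dB.
compressor: 89.4 − 20·log₁₀(43.5/4.2) = 89.4 − 20.30 = 69.10 dB.
woodworking router: 97.8 − 20·log₁₀(11.1/4.2) = 97.8 − 8.44 = 89.36 dB.
packaged HVAC unit: 79.9 − 20·log₁₀(57.0/4.2) = 79.9 − 22.65 = 57.25 dB.
Σ 10^(L/10) = 8.871e+08 → L_total = 10·log₁₀(8.871e+08) = 89.48 dB.

89 dB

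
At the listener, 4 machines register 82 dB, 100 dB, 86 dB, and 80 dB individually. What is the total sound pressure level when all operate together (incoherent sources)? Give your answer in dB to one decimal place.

100.3 dB

Incoherent sources combine by intensity addition: L_total = 10·log₁₀(Σ 10^(L_i/10)).
Σ 10^(L/10) = 10^(82/10) + 10^(100/10) + 10^(86/10) + 10^(80/10) = 1.066e+10.
L_total = 10·log₁₀(1.066e+10) = 100.28 dB.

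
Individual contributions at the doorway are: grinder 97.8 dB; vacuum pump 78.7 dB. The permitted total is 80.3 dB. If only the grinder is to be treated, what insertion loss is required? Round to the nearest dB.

The untreated sources together contribute 10^(78.7/10) = 7.413e+07, i.e. 78.70 dB.
The limit corresponds to 10^(80.3/10) = 1.072e+08; subtracting the fixed part leaves 3.302e+07 for the grinder, i.e. 75.19 dB.
Required insertion loss = 97.8 − 75.19 = 22.61 dB.

23 dB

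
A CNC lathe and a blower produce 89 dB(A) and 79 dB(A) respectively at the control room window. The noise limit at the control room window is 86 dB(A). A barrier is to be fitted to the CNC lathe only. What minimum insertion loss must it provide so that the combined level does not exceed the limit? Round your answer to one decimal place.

Everything except the CNC lathe sums to 10^(79/10) = 7.943e+07 in linear terms, 79.00 dB(A).
To meet 86 dB(A) overall, the treated CNC lathe may contribute at most 10^(86/10) − 7.943e+07 = 3.187e+08, i.e. 85.03 dB(A).
So the CNC lathe must be reduced from 89 to 85.03 dB(A): IL = 3.97 dB.

4.0 dB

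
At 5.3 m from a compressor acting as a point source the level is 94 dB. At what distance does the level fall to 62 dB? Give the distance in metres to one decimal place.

The 32.0 dB drop corresponds to a distance ratio of 10^(32.0/20) for a point source.
r₂ = 5.3·10^((94−62)/20) = 5.3·10^(32.0/20) = 211.00 m.

211.0 m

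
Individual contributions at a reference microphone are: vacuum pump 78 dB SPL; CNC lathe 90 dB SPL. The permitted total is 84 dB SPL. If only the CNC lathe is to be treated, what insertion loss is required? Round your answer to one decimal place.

Fixed contribution from the other source: Σ 10^(L/10) = 10^(78/10) = 6.310e+07 (78.00 dB SPL).
The limit corresponds to 10^(84/10) = 2.512e+08; subtracting the fixed part leaves 1.881e+08 for the CNC lathe, i.e. 82.74 dB SPL.
Required insertion loss = 90 − 82.74 = 7.26 dB.

7.3 dB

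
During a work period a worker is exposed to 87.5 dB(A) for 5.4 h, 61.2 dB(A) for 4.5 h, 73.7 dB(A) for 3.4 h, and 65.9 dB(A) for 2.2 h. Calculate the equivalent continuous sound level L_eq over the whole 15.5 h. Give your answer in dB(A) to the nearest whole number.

83 dB(A)

Weight each interval's intensity by its duration and average over T = 15.5 h:
Σ tᵢ·10^(Lᵢ/10) = 5.4·10^(87.5/10) + 4.5·10^(61.2/10) + 3.4·10^(73.7/10) + 2.2·10^(65.9/10) = 3.131e+09.
L_eq = 10·log₁₀(3.131e+09/15.5) = 83.05 dB(A).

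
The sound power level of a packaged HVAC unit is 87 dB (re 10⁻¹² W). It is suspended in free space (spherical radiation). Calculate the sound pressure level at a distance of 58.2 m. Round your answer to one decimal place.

40.7 dB

Free-field spherical radiation: L_p = L_w − 10·log₁₀(4π·r²), r = 58.2 m.
4π·r² = 4.257e+04 m², 10·log₁₀ of that is 46.291 dB.
L_p = 87 − 46.291 = 40.71 dB.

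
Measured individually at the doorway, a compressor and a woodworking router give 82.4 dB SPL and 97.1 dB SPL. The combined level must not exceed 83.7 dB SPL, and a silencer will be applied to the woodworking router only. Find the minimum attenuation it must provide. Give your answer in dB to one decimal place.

19.3 dB

The untreated sources together contribute 10^(82.4/10) = 1.738e+08, i.e. 82.40 dB SPL.
To meet 83.7 dB SPL overall, the treated woodworking router may contribute at most 10^(83.7/10) − 1.738e+08 = 6.064e+07, i.e. 77.83 dB SPL.
Required insertion loss = 97.1 − 77.83 = 19.27 dB.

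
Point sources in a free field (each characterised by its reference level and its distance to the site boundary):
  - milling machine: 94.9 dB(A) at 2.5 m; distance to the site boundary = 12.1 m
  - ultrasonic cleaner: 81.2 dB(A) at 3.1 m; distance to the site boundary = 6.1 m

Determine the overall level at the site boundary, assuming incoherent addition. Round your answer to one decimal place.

First find each source's level at the receiver (point-source: −20·log₁₀(r/r_ref)), then combine on an intensity basis.
milling machine: 94.9 − 20·log₁₀(12.1/2.5) = 94.9 − 13.70 = 81.20 dB(A).
ultrasonic cleaner: 81.2 − 20·log₁₀(6.1/3.1) = 81.2 − 5.88 = 75.32 dB(A).
Σ 10^(L/10) = 1.660e+08 → L_total = 10·log₁₀(1.660e+08) = 82.20 dB(A).

82.2 dB(A)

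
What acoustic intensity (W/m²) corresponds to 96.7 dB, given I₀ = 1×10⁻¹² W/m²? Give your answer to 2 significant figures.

I/I₀ = 10^(96.7/10) = 4.677e+09, so I = 4.677e+09 × 10⁻¹² W/m².

0.0047 W/m²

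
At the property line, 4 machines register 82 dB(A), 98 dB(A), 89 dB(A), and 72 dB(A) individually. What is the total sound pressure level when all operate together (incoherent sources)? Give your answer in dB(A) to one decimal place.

Incoherent sources combine by intensity addition: L_total = 10·log₁₀(Σ 10^(L_i/10)).
Σ 10^(L/10) = 10^(82/10) + 10^(98/10) + 10^(89/10) + 10^(72/10) = 7.278e+09.
L_total = 10·log₁₀(7.278e+09) = 98.62 dB(A).

98.6 dB(A)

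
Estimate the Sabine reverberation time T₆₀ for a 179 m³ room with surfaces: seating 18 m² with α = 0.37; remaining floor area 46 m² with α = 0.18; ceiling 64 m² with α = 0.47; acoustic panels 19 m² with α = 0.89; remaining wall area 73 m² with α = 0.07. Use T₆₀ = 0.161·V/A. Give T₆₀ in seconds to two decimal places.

0.43 s

Summing Sᵢαᵢ: 18·0.37 + 46·0.18 + 64·0.47 + 19·0.89 + 73·0.07 = 67.04 m².
T₆₀ = 0.161 × 179 / 67.04 = 0.430 s.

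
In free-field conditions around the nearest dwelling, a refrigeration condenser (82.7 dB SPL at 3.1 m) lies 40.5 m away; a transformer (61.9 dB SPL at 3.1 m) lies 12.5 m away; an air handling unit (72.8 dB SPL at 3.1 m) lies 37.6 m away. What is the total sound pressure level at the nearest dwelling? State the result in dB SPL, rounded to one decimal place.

61.2 dB SPL

First find each source's level at the receiver (point-source: −20·log₁₀(r/r_ref)), then combine on an intensity basis.
refrigeration condenser: 82.7 − 20·log₁₀(40.5/3.1) = 82.7 − 22.32 = 60.38 dB SPL.
transformer: 61.9 − 20·log₁₀(12.5/3.1) = 61.9 − 12.11 = 49.79 dB SPL.
air handling unit: 72.8 − 20·log₁₀(37.6/3.1) = 72.8 − 21.68 = 51.12 dB SPL.
Σ 10^(L/10) = 1.316e+06 → L_total = 10·log₁₀(1.316e+06) = 61.19 dB SPL.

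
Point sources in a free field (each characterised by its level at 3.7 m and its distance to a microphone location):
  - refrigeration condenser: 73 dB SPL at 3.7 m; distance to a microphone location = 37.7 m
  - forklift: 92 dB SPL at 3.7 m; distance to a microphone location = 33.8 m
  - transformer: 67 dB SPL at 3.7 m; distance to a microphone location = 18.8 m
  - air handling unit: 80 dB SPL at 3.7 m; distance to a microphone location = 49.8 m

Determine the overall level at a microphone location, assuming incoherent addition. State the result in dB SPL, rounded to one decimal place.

Propagate each source to the receiver with L = L_ref − 20·log₁₀(r/r_ref), then add intensities.
refrigeration condenser: 73 − 20·log₁₀(37.7/3.7) = 73 − 20.16 = 52.84 dB SPL.
forklift: 92 − 20·log₁₀(33.8/3.7) = 92 − 19.21 = 72.79 dB SPL.
transformer: 67 − 20·log₁₀(18.8/3.7) = 67 − 14.12 = 52.88 dB SPL.
air handling unit: 80 − 20·log₁₀(49.8/3.7) = 80 − 22.58 = 57.42 dB SPL.
Σ 10^(L/10) = 1.993e+07 → L_total = 10·log₁₀(1.993e+07) = 73.00 dB SPL.

73.0 dB SPL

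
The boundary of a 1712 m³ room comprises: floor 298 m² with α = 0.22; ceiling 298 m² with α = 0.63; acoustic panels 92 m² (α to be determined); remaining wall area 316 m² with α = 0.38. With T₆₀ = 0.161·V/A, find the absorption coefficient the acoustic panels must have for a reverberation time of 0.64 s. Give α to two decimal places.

Required total absorption A = 0.161·1712/0.64 = 430.68 m².
Absorption from the other surfaces = 298·0.22 + 298·0.63 + 316·0.38 = 373.38 m², so the acoustic panels must supply 57.30 m² over 92 m².
α = 57.30/92 = 0.623.

0.62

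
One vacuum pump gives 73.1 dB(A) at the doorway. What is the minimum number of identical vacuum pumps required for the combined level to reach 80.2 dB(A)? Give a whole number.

The shortfall is 80.2 − 73.1 = 7.1 dB, and N units add 10·log₁₀ N, so need 10·log₁₀ N ≥ 7.1.
N ≥ 10^(7.1/10) = 5.129, so N = 6.

6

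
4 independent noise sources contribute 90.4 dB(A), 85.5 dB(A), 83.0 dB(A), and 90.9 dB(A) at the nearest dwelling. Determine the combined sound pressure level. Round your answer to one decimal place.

Incoherent sources combine by intensity addition: L_total = 10·log₁₀(Σ 10^(L_i/10)).
Σ 10^(L/10) = 10^(90.4/10) + 10^(85.5/10) + 10^(83.0/10) + 10^(90.9/10) = 2.881e+09.
L_total = 10·log₁₀(2.881e+09) = 94.60 dB(A).

94.6 dB(A)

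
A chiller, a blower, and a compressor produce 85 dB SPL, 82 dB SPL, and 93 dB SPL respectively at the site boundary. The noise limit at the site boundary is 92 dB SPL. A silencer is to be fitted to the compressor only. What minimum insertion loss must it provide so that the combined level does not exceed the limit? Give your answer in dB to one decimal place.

Fixed contribution from the other sources: Σ 10^(L/10) = 10^(85/10) + 10^(82/10) = 4.747e+08 (86.76 dB SPL).
To meet 92 dB SPL overall, the treated compressor may contribute at most 10^(92/10) − 4.747e+08 = 1.110e+09, i.e. 90.45 dB SPL.
Required insertion loss = 93 − 90.45 = 2.55 dB.

2.5 dB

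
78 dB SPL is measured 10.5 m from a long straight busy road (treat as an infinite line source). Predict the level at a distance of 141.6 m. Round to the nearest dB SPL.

67 dB SPL

For a line source, L₂ = L₁ − 10·log₁₀(r₂/r₁).
L₂ = 78 − 10·log₁₀(141.6/10.5) = 78 − 11.299 = 66.70 dB SPL.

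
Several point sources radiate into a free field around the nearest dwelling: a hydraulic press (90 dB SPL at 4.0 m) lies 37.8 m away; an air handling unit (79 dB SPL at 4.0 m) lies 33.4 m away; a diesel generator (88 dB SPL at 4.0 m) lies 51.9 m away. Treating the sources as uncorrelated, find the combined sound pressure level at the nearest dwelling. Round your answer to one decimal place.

Apply inverse-square spreading to bring every level to the receiver, then sum 10^(L/10).
hydraulic press: 90 − 20·log₁₀(37.8/4.0) = 90 − 19.51 = 70.49 dB SPL.
air handling unit: 79 − 20·log₁₀(33.4/4.0) = 79 − 18.43 = 60.57 dB SPL.
diesel generator: 88 − 20·log₁₀(51.9/4.0) = 88 − 22.26 = 65.74 dB SPL.
Σ 10^(L/10) = 1.609e+07 → L_total = 10·log₁₀(1.609e+07) = 72.06 dB SPL.

72.1 dB SPL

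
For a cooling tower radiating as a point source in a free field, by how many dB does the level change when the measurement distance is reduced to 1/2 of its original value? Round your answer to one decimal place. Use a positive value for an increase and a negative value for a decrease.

A point source loses 6 dB per doubling of distance; generally ΔL = −20·log₁₀(r₂/r₁).
ΔL = −20·log₁₀(0.5) = +6.02 dB.

+6.0 dB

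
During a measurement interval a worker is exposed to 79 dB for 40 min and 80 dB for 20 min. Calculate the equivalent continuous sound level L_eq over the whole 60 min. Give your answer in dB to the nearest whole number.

79 dB

The energy average is taken in the linear domain: L_eq = 10·log₁₀[(Σ tᵢ·10^(Lᵢ/10))/T], T = 60 min.
Σ tᵢ·10^(Lᵢ/10) = 40·10^(79/10) + 20·10^(80/10) = 5.177e+09.
L_eq = 10·log₁₀(5.177e+09/60) = 79.36 dB.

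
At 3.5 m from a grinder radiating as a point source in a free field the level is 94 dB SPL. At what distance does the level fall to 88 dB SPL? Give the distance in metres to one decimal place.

For a point source L₁ − L₂ = 20·log₁₀(r₂/r₁), so r₂ = r₁·10^((L₁−L₂)/20).
r₂ = 3.5·10^((94−88)/20) = 3.5·10^(6.0/20) = 6.98 m.

7.0 m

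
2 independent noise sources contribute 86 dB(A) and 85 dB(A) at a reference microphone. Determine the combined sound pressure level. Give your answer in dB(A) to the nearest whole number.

89 dB(A)

Incoherent sources combine by intensity addition: L_total = 10·log₁₀(Σ 10^(L_i/10)).
Σ 10^(L/10) = 10^(86/10) + 10^(85/10) = 7.143e+08.
L_total = 10·log₁₀(7.143e+08) = 88.54 dB(A).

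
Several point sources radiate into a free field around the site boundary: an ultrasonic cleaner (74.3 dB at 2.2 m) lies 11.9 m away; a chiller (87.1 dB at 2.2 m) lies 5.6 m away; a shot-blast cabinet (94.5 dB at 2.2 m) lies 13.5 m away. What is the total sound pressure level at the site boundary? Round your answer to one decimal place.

First find each source's level at the receiver (point-source: −20·log₁₀(r/r_ref)), then combine on an intensity basis.
ultrasonic cleaner: 74.3 − 20·log₁₀(11.9/2.2) = 74.3 − 14.66 = 59.64 dB.
chiller: 87.1 − 20·log₁₀(5.6/2.2) = 87.1 − 8.12 = 78.98 dB.
shot-blast cabinet: 94.5 − 20·log₁₀(13.5/2.2) = 94.5 − 15.76 = 78.74 dB.
Σ 10^(L/10) = 1.549e+08 → L_total = 10·log₁₀(1.549e+08) = 81.90 dB.

81.9 dB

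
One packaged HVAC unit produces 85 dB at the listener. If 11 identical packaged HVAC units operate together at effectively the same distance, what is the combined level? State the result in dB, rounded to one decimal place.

With 11 equal, uncorrelated contributions the intensity is 11× that of one unit, giving a rise of 10·log₁₀ 11.
L_total = 85 + 10·log₁₀(11) = 85 + 10.414 = 95.41 dB.

95.4 dB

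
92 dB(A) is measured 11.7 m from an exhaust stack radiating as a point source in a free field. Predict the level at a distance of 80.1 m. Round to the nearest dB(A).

Spherical spreading from a point source gives a 20·log₁₀(r₂/r₁) drop.
L₂ = 92 − 20·log₁₀(80.1/11.7) = 92 − 16.709 = 75.29 dB(A).

75 dB(A)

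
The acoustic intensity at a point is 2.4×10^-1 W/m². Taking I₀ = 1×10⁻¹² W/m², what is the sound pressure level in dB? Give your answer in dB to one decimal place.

113.8 dB

Dividing by I₀ shifts the exponent by 12: I/I₀ = 2.4×10^11.
L = 10·(0.3802 + 11) = 113.80 dB.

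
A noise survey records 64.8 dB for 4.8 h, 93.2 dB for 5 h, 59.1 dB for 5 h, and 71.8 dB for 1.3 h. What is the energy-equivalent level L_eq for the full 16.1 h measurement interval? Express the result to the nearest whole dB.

88 dB

The energy average is taken in the linear domain: L_eq = 10·log₁₀[(Σ tᵢ·10^(Lᵢ/10))/T], T = 16.1 h.
Σ tᵢ·10^(Lᵢ/10) = 4.8·10^(64.8/10) + 5·10^(93.2/10) + 5·10^(59.1/10) + 1.3·10^(71.8/10) = 1.048e+10.
L_eq = 10·log₁₀(1.048e+10/16.1) = 88.14 dB.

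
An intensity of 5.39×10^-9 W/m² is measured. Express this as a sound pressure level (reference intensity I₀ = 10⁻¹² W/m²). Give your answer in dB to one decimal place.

37.3 dB

Dividing by I₀ shifts the exponent by 12: I/I₀ = 5.39×10^3.
L = 10·(0.7316 + 3) = 37.32 dB.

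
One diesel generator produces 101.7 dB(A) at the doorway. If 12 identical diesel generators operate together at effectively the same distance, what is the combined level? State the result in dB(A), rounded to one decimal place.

L_total = L₁ + 10·log₁₀ N for N identical incoherent sources.
L_total = 101.7 + 10·log₁₀(12) = 101.7 + 10.792 = 112.49 dB(A).

112.5 dB(A)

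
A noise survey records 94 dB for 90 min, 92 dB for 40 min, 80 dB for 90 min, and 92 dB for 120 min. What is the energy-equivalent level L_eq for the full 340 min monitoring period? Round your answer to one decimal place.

The energy average is taken in the linear domain: L_eq = 10·log₁₀[(Σ tᵢ·10^(Lᵢ/10))/T], T = 340 min.
Σ tᵢ·10^(Lᵢ/10) = 90·10^(94/10) + 40·10^(92/10) + 90·10^(80/10) + 120·10^(92/10) = 4.887e+11.
L_eq = 10·log₁₀(4.887e+11/340) = 91.58 dB.

91.6 dB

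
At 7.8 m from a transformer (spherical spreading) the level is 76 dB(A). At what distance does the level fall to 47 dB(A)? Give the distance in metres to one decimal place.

Point-source spreading drops the level by 20·log₁₀(r₂/r₁); inverting, r₂/r₁ = 10^(ΔL/20).
r₂ = 7.8·10^((76−47)/20) = 7.8·10^(29.0/20) = 219.83 m.

219.8 m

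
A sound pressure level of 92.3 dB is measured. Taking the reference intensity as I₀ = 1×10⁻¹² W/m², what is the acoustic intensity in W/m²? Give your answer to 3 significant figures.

I = I₀·10^(L/10) = 10⁻¹² × 10^(92.3/10) = 10^(-2.770).

0.00170 W/m²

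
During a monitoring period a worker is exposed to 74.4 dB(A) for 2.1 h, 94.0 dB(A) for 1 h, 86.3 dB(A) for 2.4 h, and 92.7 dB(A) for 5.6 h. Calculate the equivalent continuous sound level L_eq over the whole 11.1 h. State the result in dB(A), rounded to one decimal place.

91.0 dB(A)

The energy average is taken in the linear domain: L_eq = 10·log₁₀[(Σ tᵢ·10^(Lᵢ/10))/T], T = 11.1 h.
Σ tᵢ·10^(Lᵢ/10) = 2.1·10^(74.4/10) + 1·10^(94.0/10) + 2.4·10^(86.3/10) + 5.6·10^(92.7/10) = 1.402e+10.
L_eq = 10·log₁₀(1.402e+10/11.1) = 91.01 dB(A).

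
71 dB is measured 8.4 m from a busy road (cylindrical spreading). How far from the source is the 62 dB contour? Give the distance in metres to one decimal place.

66.7 m

Line-source spreading drops the level by 10·log₁₀(r₂/r₁); inverting, r₂/r₁ = 10^(ΔL/10).
r₂ = 8.4·10^((71−62)/10) = 8.4·10^(9.0/10) = 66.72 m.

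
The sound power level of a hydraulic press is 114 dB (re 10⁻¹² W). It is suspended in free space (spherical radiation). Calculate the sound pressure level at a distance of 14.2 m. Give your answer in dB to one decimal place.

L_p = L_w − 10·log₁₀(4π·r²) with r = 14.2 m.
4π·r² = 2534 m², 10·log₁₀ of that is 34.038 dB.
L_p = 114 − 34.038 = 79.96 dB.

80.0 dB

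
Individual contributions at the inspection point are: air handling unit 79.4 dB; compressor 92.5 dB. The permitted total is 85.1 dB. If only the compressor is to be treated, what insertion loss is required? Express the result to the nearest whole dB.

Everything except the compressor sums to 10^(79.4/10) = 8.710e+07 in linear terms, 79.40 dB.
The limit corresponds to 10^(85.1/10) = 3.236e+08; subtracting the fixed part leaves 2.365e+08 for the compressor, i.e. 83.74 dB.
So the compressor must be reduced from 92.5 to 83.74 dB: IL = 8.76 dB.

9 dB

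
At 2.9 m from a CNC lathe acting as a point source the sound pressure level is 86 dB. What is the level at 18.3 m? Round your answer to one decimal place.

70.0 dB

Spherical spreading from a point source gives a 20·log₁₀(r₂/r₁) drop.
L₂ = 86 − 20·log₁₀(18.3/2.9) = 86 − 16.001 = 70.00 dB.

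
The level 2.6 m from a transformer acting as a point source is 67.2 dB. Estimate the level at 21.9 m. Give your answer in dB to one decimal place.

48.7 dB

Point-source attenuation: ΔL = 20·log₁₀(r₂/r₁) = 20·log₁₀(21.9/2.6) = 18.509 dB.
L₂ = 67.2 − 20·log₁₀(21.9/2.6) = 67.2 − 18.509 = 48.69 dB.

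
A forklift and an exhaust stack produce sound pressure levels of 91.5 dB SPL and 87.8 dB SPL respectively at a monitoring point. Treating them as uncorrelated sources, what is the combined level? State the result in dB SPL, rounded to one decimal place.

Incoherent sources combine by intensity addition: L_total = 10·log₁₀(Σ 10^(L_i/10)).
Σ 10^(L/10) = 10^(91.5/10) + 10^(87.8/10) = 2.015e+09.
L_total = 10·log₁₀(2.015e+09) = 93.04 dB SPL.

93.0 dB SPL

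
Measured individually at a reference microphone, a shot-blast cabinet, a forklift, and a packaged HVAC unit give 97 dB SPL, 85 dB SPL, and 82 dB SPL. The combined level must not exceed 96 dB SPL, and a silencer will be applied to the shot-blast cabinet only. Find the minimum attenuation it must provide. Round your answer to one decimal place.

1.6 dB

The untreated sources together contribute 10^(85/10) + 10^(82/10) = 4.747e+08, i.e. 86.76 dB SPL.
To meet 96 dB SPL overall, the treated shot-blast cabinet may contribute at most 10^(96/10) − 4.747e+08 = 3.506e+09, i.e. 95.45 dB SPL.
Required insertion loss = 97 − 95.45 = 1.55 dB.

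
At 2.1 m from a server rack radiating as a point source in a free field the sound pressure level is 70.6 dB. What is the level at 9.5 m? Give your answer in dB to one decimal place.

Spherical spreading from a point source gives a 20·log₁₀(r₂/r₁) drop.
L₂ = 70.6 − 20·log₁₀(9.5/2.1) = 70.6 − 13.110 = 57.49 dB.

57.5 dB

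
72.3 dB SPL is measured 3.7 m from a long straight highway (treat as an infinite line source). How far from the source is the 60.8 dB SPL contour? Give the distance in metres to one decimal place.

52.3 m

The 11.5 dB drop corresponds to a distance ratio of 10^(11.5/10) for a line source.
r₂ = 3.7·10^((72.3−60.8)/10) = 3.7·10^(11.5/10) = 52.26 m.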